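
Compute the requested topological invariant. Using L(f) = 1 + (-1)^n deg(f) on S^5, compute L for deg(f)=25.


On S^5: L(f) = tr(f_0*) + (-1)^5 tr(f_5*) = 1 + (-1)^5 * deg(f).
L(f) = 1 + (-1)^5 * 25 = 1 + -25 = -24

-24


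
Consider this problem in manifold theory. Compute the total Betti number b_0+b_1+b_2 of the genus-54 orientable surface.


For Sigma_54: b_0 = 1, b_1 = 2g = 108, b_2 = 1.
Total = 1 + 108 + 1 = 110

110


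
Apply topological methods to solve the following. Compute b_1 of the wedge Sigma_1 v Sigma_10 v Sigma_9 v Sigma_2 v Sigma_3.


For a wedge X v Y: reduced H_k(X v Y) = H_k(X) + H_k(Y).
Each Sigma_g contributes b_1 = 2g.
b_1 = 2 + 20 + 18 + 4 + 6 = 50

50


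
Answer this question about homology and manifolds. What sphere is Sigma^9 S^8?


Each suspension raises dimension by 1: Sigma S^n = S^{n+1}.
Sigma^9 S^8 = S^{8+9} = S^17

17


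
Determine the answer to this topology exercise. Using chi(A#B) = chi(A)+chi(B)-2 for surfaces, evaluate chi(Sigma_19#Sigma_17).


chi(Sigma_19) = 2 - 2*19 = -36
chi(Sigma_17) = 2 - 2*17 = -32
For surfaces: chi(A#B) = chi(A) + chi(B) - 2.
chi = -36 + -32 - 2 = -70

-70


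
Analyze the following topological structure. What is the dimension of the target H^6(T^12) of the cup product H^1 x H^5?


Cup product: H^p x H^q -> H^{p+q}; here p+q = 1+5 = 6.
rank H^k(T^n) = C(n,k).
C(12,6) = 924

924


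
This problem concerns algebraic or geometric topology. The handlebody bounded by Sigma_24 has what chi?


A genus-g handlebody deformation retracts to a wedge of g circles.
chi(vee_g S^1) = 1 - g.
chi(H_24) = 1 - 24 = -23

-23


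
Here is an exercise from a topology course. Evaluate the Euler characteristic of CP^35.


CP^35 has one cell in each even dimension 0, 2, ..., 2*35 (35+1 cells total).
All cells are even-dimensional, so chi = number of cells.
chi = 35 + 1 = 36

36


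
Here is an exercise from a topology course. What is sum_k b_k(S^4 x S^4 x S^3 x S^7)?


Total Betti number is multiplicative under products.
Each S^d (d>=1) has total Betti number 2.
There are 4 sphere factors.
Total = 2^4 = 16

16


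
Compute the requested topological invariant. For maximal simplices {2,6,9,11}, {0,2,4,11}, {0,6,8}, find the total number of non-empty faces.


Each maximal simplex on m vertices has 2^m - 1 nonempty faces.
Take the union (dedupe shared faces).
Total distinct faces = 32

32


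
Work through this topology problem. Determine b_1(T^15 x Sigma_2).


pi_1(A x B) = pi_1(A) x pi_1(B); rank of abelianization = b_1.
b_1(T^15) = 15, b_1(Sigma_2) = 2*2 = 4.
b_1(product) = 15 + 4 = 19

19


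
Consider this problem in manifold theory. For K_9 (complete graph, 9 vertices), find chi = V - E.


K_9: V = 9, E = C(9,2) = 36.
chi = V - E = 9 - 36 = -27

-27


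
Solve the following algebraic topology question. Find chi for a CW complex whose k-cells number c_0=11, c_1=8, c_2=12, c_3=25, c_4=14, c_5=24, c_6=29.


chi = sum_k (-1)^k c_k.
= (-1)^0*11 + (-1)^1*8 + (-1)^2*12 + (-1)^3*25 + (-1)^4*14 + (-1)^5*24 + (-1)^6*29
= (11) + (-8) + (12) + (-25) + (14) + (-24) + (29)
= 9

9


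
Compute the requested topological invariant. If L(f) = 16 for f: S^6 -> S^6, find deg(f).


L(f) = 1 + (-1)^6 deg(f) on S^6.
16 = 1 + (-1)^6 * deg(f)
(-1)^6 * deg(f) = 15
deg(f) = 15

15


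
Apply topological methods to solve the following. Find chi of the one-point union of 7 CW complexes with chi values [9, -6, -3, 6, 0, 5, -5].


chi(A v B) = chi(A) + chi(B) - 1 (one point identified).
For 7 spaces: chi = (sum chi_i) - (7 - 1).
sum = 6; chi = 6 - 6 = 0

0


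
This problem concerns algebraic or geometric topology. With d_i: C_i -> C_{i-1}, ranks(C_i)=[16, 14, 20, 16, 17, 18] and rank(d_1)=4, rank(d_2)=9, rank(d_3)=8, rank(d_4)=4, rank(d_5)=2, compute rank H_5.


rank H_k = rank(ker d_k) - rank(im d_{k+1}).
rank(ker d_5) = rank(C_5) - rank(d_5) = 18 - 2 = 16.
rank(im d_{5+1}) = 0.
rank H_5 = 16 - 0 = 16

16


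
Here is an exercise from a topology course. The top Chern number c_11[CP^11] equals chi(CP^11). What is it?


For any closed oriented manifold, <e(TM),[M]> = chi(M).
chi(CP^11) = 11+1 = 12

12


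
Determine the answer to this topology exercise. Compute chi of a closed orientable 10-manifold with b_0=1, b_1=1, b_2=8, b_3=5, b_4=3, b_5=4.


By Poincare duality b_k = b_{10-k}, so full Betti numbers: b_0=1, b_1=1, b_2=8, b_3=5, b_4=3, b_5=4, b_6=3, b_7=5, b_8=8, b_9=1, b_10=1.
chi = sum (-1)^k b_k = 8

8


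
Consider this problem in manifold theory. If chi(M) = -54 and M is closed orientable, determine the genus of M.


chi = 2 - 2g for closed orientable surfaces.
-54 = 2 - 2g
2g = 2 - (-54) = 56
g = 28

28


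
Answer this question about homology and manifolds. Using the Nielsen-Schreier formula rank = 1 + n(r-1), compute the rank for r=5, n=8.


Nielsen-Schreier: an index-n subgroup of F_r is free of rank 1 + n(r-1).
Equivalently: chi(cover) = n*chi(base); chi(vee_r S^1) = 1 - 5 = -4.
chi(E) = 8*(-4) = -32; rank = 1 - chi(E) = 1 - (-32) = 33.
rank = 1 + 8*(5-1) = 1 + 32 = 33

33


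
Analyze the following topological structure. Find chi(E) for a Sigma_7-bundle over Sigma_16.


For a fiber bundle F -> E -> B (with CW structure): chi(E) = chi(B) * chi(F).
chi(Sigma_16) = -30, chi(Sigma_7) = -12.
chi(E) = (-30) * (-12) = 360

360


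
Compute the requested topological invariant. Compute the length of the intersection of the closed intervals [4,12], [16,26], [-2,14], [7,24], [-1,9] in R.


Intersection = [max(a_i), min(b_i)] = [16, 9].
Since 16 > 9, the intersection is empty.
Length = 0

0


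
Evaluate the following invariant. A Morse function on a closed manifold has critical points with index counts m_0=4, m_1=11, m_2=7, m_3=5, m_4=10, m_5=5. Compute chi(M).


Morse theory: chi(M) = sum_k (-1)^k m_k where m_k = #(index-k critical points).
= (4) + (-11) + (7) + (-5) + (10) + (-5) = 0

0


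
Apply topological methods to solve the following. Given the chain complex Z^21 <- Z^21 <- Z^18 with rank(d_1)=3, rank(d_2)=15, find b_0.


rank H_k = rank(ker d_k) - rank(im d_{k+1}).
rank(ker d_0) = rank(C_0) - rank(d_0) = 21 - 0 = 21.
rank(im d_{0+1}) = 3.
rank H_0 = 21 - 3 = 18

18


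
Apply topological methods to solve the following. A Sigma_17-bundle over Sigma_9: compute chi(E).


For a fiber bundle F -> E -> B (with CW structure): chi(E) = chi(B) * chi(F).
chi(Sigma_9) = -16, chi(Sigma_17) = -32.
chi(E) = (-16) * (-32) = 512

512


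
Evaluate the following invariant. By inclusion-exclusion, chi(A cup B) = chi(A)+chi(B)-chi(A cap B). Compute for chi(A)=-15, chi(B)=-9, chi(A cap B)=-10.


chi(A cup B) = chi(A) + chi(B) - chi(A cap B)
= -15 + (-9) - (-10)
= -14

-14


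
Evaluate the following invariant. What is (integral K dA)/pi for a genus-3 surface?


Gauss-Bonnet: integral K dA = 2*pi*chi(M).
chi(Sigma_3) = 2 - 2*3 = -4.
(integral K dA)/pi = 2*chi = 2*(-4) = -8

-8


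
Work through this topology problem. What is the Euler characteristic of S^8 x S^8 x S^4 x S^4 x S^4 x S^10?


chi is multiplicative: chi(X x Y) = chi(X) chi(Y).
Each even-dim sphere has chi = 2. There are 6 factors.
chi = 2^6 = 64

64


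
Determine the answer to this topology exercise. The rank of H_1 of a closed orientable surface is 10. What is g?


For a closed orientable surface: b_1 = 2g.
10 = 2g
g = 10 / 2 = 5

5


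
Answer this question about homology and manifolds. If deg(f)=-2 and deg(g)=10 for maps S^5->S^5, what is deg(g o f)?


Degree is multiplicative under composition: deg(g o f) = deg(g) * deg(f).
= 10 * -2 = -20

-20


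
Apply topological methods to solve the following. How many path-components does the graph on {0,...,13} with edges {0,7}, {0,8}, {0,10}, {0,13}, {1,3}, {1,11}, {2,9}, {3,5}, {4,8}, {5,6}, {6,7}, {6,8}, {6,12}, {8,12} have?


Run DFS/union-find over 14 vertices.
V = 14, E = 14.
Number of components = 2

2


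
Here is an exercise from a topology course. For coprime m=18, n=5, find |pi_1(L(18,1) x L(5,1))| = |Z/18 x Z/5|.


pi_1(X x Y) = pi_1(X) x pi_1(Y).
pi_1(L(18,1)) = Z/18, pi_1(L(5,1)) = Z/5.
|Z/18 x Z/5| = 18 * 5 = 90

90


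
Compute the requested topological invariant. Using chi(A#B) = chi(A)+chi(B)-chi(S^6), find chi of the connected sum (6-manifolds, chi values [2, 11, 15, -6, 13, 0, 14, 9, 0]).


For n-manifolds: chi(A#B) = chi(A) + chi(B) - chi(S^6).
chi(S^6) = 1 + (-1)^6 = 2.
chi(#) = (sum chi_i) - (9-1)*chi(S^6) = 58 - 8*2 = 42

42


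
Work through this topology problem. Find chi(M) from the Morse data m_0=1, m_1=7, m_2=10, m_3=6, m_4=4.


Morse theory: chi(M) = sum_k (-1)^k m_k where m_k = #(index-k critical points).
= (1) + (-7) + (10) + (-6) + (4) = 2

2


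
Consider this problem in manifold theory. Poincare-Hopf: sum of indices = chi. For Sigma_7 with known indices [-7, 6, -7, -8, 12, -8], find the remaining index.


Poincare-Hopf: sum of indices = chi(M).
chi(Sigma_7) = 2 - 2*7 = -12.
Sum of known indices = -12.
x = chi - (sum known) = -12 - (-12) = 0

0


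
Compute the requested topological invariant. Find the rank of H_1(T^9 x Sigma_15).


pi_1(A x B) = pi_1(A) x pi_1(B); rank of abelianization = b_1.
b_1(T^9) = 9, b_1(Sigma_15) = 2*15 = 30.
b_1(product) = 9 + 30 = 39

39


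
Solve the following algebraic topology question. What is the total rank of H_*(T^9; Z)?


b_k(T^9) = C(9,k), so the sum over k is sum_k C(9,k) = 2^9.
Total = 2^9 = 512

512


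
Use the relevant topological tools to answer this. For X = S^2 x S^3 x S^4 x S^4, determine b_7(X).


Each S^d has Poincare polynomial 1 + t^d.
The product S^2 x S^3 x S^4 x S^4 has Poincare polynomial prod(1+t^d_i).
Expanding: b_0=1, b_2=1, b_3=1, b_4=2, b_5=1, b_6=2, b_7=2, b_8=1, b_9=2, b_10=1, b_11=1, b_13=1.
b_7 = 2

2


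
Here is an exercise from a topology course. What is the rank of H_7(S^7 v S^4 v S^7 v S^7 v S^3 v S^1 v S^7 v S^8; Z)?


For a wedge of spheres, H_k (k>0) is free on one generator per sphere of dimension k.
Spheres of dimension 7: count = 4.
b_7 = 4

4


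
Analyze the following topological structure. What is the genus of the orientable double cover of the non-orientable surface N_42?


chi(N_42) = 2 - 42 = -40.
Double cover: chi(Sigma_g) = 2 * chi(N_42) = 2*(-40) = -80.
2 - 2g = -80, so g = (2 - (-80))/2 = 82/2 = 41

41


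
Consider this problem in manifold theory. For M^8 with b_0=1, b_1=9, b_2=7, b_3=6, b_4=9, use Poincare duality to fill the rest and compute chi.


By Poincare duality b_k = b_{8-k}, so full Betti numbers: b_0=1, b_1=9, b_2=7, b_3=6, b_4=9, b_5=6, b_6=7, b_7=9, b_8=1.
chi = sum (-1)^k b_k = -5

-5


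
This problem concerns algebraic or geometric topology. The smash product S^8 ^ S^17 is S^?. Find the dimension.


S^m ^ S^n = S^{m+n}.
k = 8 + 17 = 25

25


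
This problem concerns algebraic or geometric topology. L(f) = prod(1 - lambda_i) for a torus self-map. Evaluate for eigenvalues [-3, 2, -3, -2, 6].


For a torus self-map: L(f) = det(I - A) where A acts on H_1.
L(f) = (1--3) * (1-2) * (1--3) * (1--2) * (1-6) = 4 * -1 * 4 * 3 * -5 = 240

240


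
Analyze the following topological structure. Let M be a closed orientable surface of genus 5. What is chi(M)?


For a closed orientable surface of genus g: chi = 2 - 2g.
Here g = 5.
chi = 2 - 2*5 = 2 - 10 = -8

-8


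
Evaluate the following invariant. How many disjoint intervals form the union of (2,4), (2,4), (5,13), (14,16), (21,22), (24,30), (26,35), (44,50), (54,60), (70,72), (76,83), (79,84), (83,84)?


Sort and merge overlapping open intervals.
Merged: (2,4), (5,13), (14,16), (21,22), (24,35), (44,50), (54,60), (70,72), (76,84).
Number of components = 9

9


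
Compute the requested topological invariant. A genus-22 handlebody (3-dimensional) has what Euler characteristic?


A genus-g handlebody deformation retracts to a wedge of g circles.
chi(vee_g S^1) = 1 - g.
chi(H_22) = 1 - 22 = -21

-21


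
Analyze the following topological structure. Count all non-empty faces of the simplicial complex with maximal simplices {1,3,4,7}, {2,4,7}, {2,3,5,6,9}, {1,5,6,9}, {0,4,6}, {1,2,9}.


Each maximal simplex on m vertices has 2^m - 1 nonempty faces.
Take the union (dedupe shared faces).
Total distinct faces = 62

62


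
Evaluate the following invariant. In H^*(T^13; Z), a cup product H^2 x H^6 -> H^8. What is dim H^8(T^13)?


Cup product: H^p x H^q -> H^{p+q}; here p+q = 2+6 = 8.
rank H^k(T^n) = C(n,k).
C(13,8) = 1287

1287


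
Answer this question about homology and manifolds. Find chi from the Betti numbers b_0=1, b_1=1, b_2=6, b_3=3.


chi = sum_k (-1)^k b_k.
= (1) + (-1) + (6) + (-3)
= 3

3


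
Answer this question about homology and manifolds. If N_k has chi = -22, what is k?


chi = 2 - k for closed non-orientable surfaces with k crosscaps.
-22 = 2 - k
k = 2 - (-22) = 24

24


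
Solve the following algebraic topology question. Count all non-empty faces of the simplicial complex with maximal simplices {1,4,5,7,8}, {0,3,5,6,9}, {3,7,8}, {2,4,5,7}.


Each maximal simplex on m vertices has 2^m - 1 nonempty faces.
Take the union (dedupe shared faces).
Total distinct faces = 72

72


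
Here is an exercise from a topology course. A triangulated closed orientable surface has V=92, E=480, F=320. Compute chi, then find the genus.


chi = V - E + F = 92 - 480 + 320 = -68
For orientable closed surface: chi = 2 - 2g, so g = (2 - chi)/2.
g = (2 - (-68)) / 2 = 70 / 2 = 35

35


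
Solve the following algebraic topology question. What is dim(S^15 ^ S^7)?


S^m ^ S^n = S^{m+n}.
k = 15 + 7 = 22

22


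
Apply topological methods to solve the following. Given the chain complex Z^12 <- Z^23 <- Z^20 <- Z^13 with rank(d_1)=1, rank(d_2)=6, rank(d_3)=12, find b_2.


rank H_k = rank(ker d_k) - rank(im d_{k+1}).
rank(ker d_2) = rank(C_2) - rank(d_2) = 20 - 6 = 14.
rank(im d_{2+1}) = 12.
rank H_2 = 14 - 12 = 2

2


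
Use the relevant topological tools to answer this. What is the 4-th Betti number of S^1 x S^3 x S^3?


Each S^d has Poincare polynomial 1 + t^d.
The product S^1 x S^3 x S^3 has Poincare polynomial prod(1+t^d_i).
Expanding: b_0=1, b_1=1, b_3=2, b_4=2, b_6=1, b_7=1.
b_4 = 2

2


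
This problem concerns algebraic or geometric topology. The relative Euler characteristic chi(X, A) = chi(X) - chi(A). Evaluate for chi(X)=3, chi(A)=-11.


Relative Euler characteristic: chi(X, A) = chi(X) - chi(A).
= 3 - (-11) = 14

14


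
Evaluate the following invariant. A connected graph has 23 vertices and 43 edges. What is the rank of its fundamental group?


For a connected graph: rank(pi_1) = b_1 = E - V + 1 = 1 - chi.
chi = V - E = 23 - 43 = -20.
rank = 1 - (-20) = 43 - 23 + 1 = 21

21


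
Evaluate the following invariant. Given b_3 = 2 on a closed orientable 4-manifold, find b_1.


Poincare duality for closed orientable n-manifolds: b_k = b_{n-k}.
Here n = 4, so b_1 = b_3 = 2

2


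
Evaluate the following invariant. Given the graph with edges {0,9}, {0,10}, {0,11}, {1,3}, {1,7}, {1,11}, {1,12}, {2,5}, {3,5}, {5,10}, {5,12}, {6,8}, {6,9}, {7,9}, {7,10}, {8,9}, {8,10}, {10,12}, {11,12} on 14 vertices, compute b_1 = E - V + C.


b_1 = E - V + (number of components).
E = 19, V = 14, components = 3.
b_1 = 19 - 14 + 3 = 8

8


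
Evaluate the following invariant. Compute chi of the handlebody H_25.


A genus-g handlebody deformation retracts to a wedge of g circles.
chi(vee_g S^1) = 1 - g.
chi(H_25) = 1 - 25 = -24

-24


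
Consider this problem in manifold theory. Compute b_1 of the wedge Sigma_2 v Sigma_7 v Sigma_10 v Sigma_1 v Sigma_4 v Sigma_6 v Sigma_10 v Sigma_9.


For a wedge X v Y: reduced H_k(X v Y) = H_k(X) + H_k(Y).
Each Sigma_g contributes b_1 = 2g.
b_1 = 4 + 14 + 20 + 2 + 8 + 12 + 20 + 18 = 98

98


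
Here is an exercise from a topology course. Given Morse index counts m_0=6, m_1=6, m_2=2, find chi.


Morse theory: chi(M) = sum_k (-1)^k m_k where m_k = #(index-k critical points).
= (6) + (-6) + (2) = 2

2


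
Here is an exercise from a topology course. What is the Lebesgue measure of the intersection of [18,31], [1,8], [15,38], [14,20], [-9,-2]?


Intersection = [max(a_i), min(b_i)] = [18, -2].
Since 18 > -2, the intersection is empty.
Length = 0

0


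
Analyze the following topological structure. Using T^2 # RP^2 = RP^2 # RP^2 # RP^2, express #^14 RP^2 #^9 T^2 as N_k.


Since a >= 1, the sum is non-orientable; each T^2 can be replaced by RP^2 # RP^2 (since T^2#RP^2 = 3RP^2).
Total crosscaps k = 14 + 2*9 = 32.
Check via chi: chi = 14*1 + 9*0 - (14+9-1)*2 = -30 = 2 - k = -30. Consistent.

32


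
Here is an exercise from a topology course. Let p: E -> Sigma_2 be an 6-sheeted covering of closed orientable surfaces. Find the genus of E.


For an n-sheeted cover: chi(E) = n * chi(B).
chi(Sigma_2) = 2 - 2*2 = -2.
chi(E) = 6 * (-2) = -12.
genus(E) = (2 - chi(E))/2 = (2 - (-12))/2 = 14/2 = 7

7


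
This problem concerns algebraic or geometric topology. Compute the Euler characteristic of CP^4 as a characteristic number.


For any closed oriented manifold, <e(TM),[M]> = chi(M).
chi(CP^4) = 4+1 = 5

5


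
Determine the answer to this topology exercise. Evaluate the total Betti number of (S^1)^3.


b_k(T^3) = C(3,k), so the sum over k is sum_k C(3,k) = 2^3.
Total = 2^3 = 8

8


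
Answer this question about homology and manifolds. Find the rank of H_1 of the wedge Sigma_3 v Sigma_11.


For a wedge: H_1(A v B) = H_1(A) + H_1(B).
b_1(Sigma_3) = 6, b_1(Sigma_11) = 22.
b_1 = 6 + 22 = 28

28


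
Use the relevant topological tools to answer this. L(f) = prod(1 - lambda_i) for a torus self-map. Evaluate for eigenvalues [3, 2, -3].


For a torus self-map: L(f) = det(I - A) where A acts on H_1.
L(f) = (1-3) * (1-2) * (1--3) = -2 * -1 * 4 = 8

8


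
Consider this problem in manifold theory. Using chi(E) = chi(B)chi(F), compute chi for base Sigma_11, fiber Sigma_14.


For a fiber bundle F -> E -> B (with CW structure): chi(E) = chi(B) * chi(F).
chi(Sigma_11) = -20, chi(Sigma_14) = -26.
chi(E) = (-20) * (-26) = 520

520


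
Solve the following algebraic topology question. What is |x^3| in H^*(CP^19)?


|x| = 2 in H^*(CP^n).
|x^3| = 3 * |x| = 3 * 2 = 6

6


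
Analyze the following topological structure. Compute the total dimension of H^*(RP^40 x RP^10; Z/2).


dim H^*(RP^n; Z/2) = n+1 (one Z/2 in each degree 0..n).
Total Betti number is multiplicative.
Total = (40+1) * (10+1) = 41 * 11 = 451

451


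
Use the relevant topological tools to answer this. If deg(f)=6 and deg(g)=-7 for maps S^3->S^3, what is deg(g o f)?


Degree is multiplicative under composition: deg(g o f) = deg(g) * deg(f).
= -7 * 6 = -42

-42


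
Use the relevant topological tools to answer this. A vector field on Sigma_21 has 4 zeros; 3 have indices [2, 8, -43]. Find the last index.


Poincare-Hopf: sum of indices = chi(M).
chi(Sigma_21) = 2 - 2*21 = -40.
Sum of known indices = -33.
x = chi - (sum known) = -40 - (-33) = -7

-7


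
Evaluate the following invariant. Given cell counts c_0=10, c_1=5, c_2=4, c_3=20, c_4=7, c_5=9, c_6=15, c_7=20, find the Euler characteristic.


chi = sum_k (-1)^k c_k.
= (-1)^0*10 + (-1)^1*5 + (-1)^2*4 + (-1)^3*20 + (-1)^4*7 + (-1)^5*9 + (-1)^6*15 + (-1)^7*20
= (10) + (-5) + (4) + (-20) + (7) + (-9) + (15) + (-20)
= -18

-18


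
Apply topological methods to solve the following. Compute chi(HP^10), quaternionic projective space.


HP^10 has one cell in each dimension 0, 4, ..., 4*10 (10+1 cells, all even-dim).
chi = 10 + 1 = 11

11


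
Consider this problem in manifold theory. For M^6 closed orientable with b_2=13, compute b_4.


Poincare duality for closed orientable n-manifolds: b_k = b_{n-k}.
Here n = 6, so b_4 = b_2 = 13

13


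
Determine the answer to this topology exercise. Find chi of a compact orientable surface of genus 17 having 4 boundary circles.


For a compact orientable surface with genus g and b boundary components: chi = 2 - 2g - b.
chi = 2 - 2*17 - 4 = 2 - 34 - 4 = -36

-36


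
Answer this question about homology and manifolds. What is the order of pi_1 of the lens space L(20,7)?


pi_1(L(p,q)) = Z/pZ for any q coprime to p.
|pi_1(L(20,7))| = 20

20


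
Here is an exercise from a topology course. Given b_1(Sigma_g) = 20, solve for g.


For a closed orientable surface: b_1 = 2g.
20 = 2g
g = 20 / 2 = 10

10


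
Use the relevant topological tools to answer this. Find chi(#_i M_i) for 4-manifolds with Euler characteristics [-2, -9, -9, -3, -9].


For n-manifolds: chi(A#B) = chi(A) + chi(B) - chi(S^4).
chi(S^4) = 1 + (-1)^4 = 2.
chi(#) = (sum chi_i) - (5-1)*chi(S^4) = -32 - 4*2 = -40

-40


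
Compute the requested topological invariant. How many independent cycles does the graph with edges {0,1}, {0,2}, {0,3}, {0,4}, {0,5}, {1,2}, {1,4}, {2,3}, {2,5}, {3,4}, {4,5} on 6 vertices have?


b_1 = E - V + (number of components).
E = 11, V = 6, components = 1.
b_1 = 11 - 6 + 1 = 6

6


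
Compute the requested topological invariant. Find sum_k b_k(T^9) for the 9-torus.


b_k(T^9) = C(9,k), so the sum over k is sum_k C(9,k) = 2^9.
Total = 2^9 = 512

512


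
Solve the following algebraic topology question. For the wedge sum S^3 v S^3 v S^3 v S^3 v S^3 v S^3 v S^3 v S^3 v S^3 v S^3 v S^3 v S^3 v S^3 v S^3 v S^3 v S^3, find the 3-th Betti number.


For a wedge of spheres, H_k (k>0) is free on one generator per sphere of dimension k.
Spheres of dimension 3: count = 16.
b_3 = 16

16


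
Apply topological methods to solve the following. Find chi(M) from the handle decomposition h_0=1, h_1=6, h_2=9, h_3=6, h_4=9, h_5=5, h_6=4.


Handles of index k contribute (-1)^k to chi (same as CW cells).
chi = (1) + (-6) + (9) + (-6) + (9) + (-5) + (4) = 6

6


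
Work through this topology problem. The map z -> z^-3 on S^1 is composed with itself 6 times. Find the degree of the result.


deg(f) = -3. Degree is multiplicative: deg(f^6) = (deg f)^6.
deg(f^6) = (-3)^6 = 729

729


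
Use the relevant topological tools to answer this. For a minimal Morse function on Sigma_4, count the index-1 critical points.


A perfect Morse function has m_k = b_k.
For Sigma_4: b_0=1, b_1=2g=8, b_2=1.
Saddles m_1 = 2g = 8

8


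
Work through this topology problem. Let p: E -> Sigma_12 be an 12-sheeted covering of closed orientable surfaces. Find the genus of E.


For an n-sheeted cover: chi(E) = n * chi(B).
chi(Sigma_12) = 2 - 2*12 = -22.
chi(E) = 12 * (-22) = -264.
genus(E) = (2 - chi(E))/2 = (2 - (-264))/2 = 266/2 = 133

133


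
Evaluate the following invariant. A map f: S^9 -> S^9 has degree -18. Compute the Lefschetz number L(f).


On S^9: L(f) = tr(f_0*) + (-1)^9 tr(f_9*) = 1 + (-1)^9 * deg(f).
L(f) = 1 + (-1)^9 * -18 = 1 + 18 = 19

19


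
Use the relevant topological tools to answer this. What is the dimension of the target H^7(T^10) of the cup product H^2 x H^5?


Cup product: H^p x H^q -> H^{p+q}; here p+q = 2+5 = 7.
rank H^k(T^n) = C(n,k).
C(10,7) = 120

120


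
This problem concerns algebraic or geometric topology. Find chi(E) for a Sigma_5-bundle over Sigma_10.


For a fiber bundle F -> E -> B (with CW structure): chi(E) = chi(B) * chi(F).
chi(Sigma_10) = -18, chi(Sigma_5) = -8.
chi(E) = (-18) * (-8) = 144

144


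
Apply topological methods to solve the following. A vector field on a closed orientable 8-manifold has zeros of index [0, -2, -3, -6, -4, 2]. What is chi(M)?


Poincare-Hopf: chi(M) = sum of indices of zeros.
chi = (0) + (-2) + (-3) + (-6) + (-4) + (2) = -13

-13


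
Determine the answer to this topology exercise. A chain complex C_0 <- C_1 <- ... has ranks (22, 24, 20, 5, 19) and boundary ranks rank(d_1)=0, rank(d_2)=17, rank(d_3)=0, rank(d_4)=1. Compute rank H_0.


rank H_k = rank(ker d_k) - rank(im d_{k+1}).
rank(ker d_0) = rank(C_0) - rank(d_0) = 22 - 0 = 22.
rank(im d_{0+1}) = 0.
rank H_0 = 22 - 0 = 22

22


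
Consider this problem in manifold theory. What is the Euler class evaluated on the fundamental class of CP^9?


For any closed oriented manifold, <e(TM),[M]> = chi(M).
chi(CP^9) = 9+1 = 10

10


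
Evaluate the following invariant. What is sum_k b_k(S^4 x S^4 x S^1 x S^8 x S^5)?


Total Betti number is multiplicative under products.
Each S^d (d>=1) has total Betti number 2.
There are 5 sphere factors.
Total = 2^5 = 32

32


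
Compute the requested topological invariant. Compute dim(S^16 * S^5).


Join of spheres: S^m * S^n = S^{m+n+1}.
dim = 16 + 5 + 1 = 22

22


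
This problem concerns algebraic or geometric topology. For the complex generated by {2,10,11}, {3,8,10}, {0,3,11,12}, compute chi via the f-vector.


Enumerate all faces; f-vector: f_0=7, f_1=12, f_2=6, f_3=1.
chi = sum (-1)^k f_k = 0

0


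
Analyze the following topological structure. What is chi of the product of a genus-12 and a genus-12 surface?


chi(Sigma_12) = 2 - 2*12 = -22
chi(Sigma_12) = 2 - 2*12 = -22
chi(product) = (-22) * (-22) = 484

484


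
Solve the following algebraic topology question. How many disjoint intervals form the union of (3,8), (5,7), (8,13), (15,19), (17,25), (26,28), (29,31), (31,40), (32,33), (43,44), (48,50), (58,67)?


Sort and merge overlapping open intervals.
Merged: (3,8), (8,13), (15,25), (26,28), (29,31), (31,40), (43,44), (48,50), (58,67).
Number of components = 9

9


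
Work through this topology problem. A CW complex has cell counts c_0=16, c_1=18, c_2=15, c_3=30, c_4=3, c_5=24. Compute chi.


chi = sum_k (-1)^k c_k.
= (-1)^0*16 + (-1)^1*18 + (-1)^2*15 + (-1)^3*30 + (-1)^4*3 + (-1)^5*24
= (16) + (-18) + (15) + (-30) + (3) + (-24)
= -38

-38


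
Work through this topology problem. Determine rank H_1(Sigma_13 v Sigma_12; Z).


For a wedge: H_1(A v B) = H_1(A) + H_1(B).
b_1(Sigma_13) = 26, b_1(Sigma_12) = 24.
b_1 = 26 + 24 = 50

50


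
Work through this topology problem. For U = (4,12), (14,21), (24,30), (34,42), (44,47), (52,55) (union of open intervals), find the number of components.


Sort and merge overlapping open intervals.
Merged: (4,12), (14,21), (24,30), (34,42), (44,47), (52,55).
Number of components = 6

6


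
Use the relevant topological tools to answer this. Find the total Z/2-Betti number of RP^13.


H^k(RP^13; Z/2) = Z/2 for each 0 <= k <= 13.
Total dimension = 13 + 1 = 14

14


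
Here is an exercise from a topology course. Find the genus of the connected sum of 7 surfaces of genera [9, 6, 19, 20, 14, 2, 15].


Genus is additive under connected sum of orientable surfaces.
g = 9 + 6 + 19 + 20 + 14 + 2 + 15 = 85

85


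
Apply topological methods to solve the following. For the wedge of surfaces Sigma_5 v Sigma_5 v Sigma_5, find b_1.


For a wedge X v Y: reduced H_k(X v Y) = H_k(X) + H_k(Y).
Each Sigma_g contributes b_1 = 2g.
b_1 = 10 + 10 + 10 = 30

30


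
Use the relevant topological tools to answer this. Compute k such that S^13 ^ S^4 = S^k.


S^m ^ S^n = S^{m+n}.
k = 13 + 4 = 17

17


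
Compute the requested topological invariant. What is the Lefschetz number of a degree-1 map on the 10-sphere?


On S^10: L(f) = tr(f_0*) + (-1)^10 tr(f_10*) = 1 + (-1)^10 * deg(f).
L(f) = 1 + (-1)^10 * 1 = 1 + 1 = 2

2


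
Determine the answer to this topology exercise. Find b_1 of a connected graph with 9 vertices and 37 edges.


For a connected graph: rank(pi_1) = b_1 = E - V + 1 = 1 - chi.
chi = V - E = 9 - 37 = -28.
rank = 1 - (-28) = 37 - 9 + 1 = 29

29


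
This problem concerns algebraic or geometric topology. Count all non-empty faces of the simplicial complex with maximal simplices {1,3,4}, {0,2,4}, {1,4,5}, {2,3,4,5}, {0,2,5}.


Each maximal simplex on m vertices has 2^m - 1 nonempty faces.
Take the union (dedupe shared faces).
Total distinct faces = 27

27


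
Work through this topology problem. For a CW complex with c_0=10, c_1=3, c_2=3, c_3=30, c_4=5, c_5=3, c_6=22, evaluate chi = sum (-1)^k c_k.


chi = sum_k (-1)^k c_k.
= (-1)^0*10 + (-1)^1*3 + (-1)^2*3 + (-1)^3*30 + (-1)^4*5 + (-1)^5*3 + (-1)^6*22
= (10) + (-3) + (3) + (-30) + (5) + (-3) + (22)
= 4

4


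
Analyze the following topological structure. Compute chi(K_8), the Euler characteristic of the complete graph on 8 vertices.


K_8: V = 8, E = C(8,2) = 28.
chi = V - E = 8 - 28 = -20

-20


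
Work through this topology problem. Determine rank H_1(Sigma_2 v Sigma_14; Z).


For a wedge: H_1(A v B) = H_1(A) + H_1(B).
b_1(Sigma_2) = 4, b_1(Sigma_14) = 28.
b_1 = 4 + 28 = 32

32


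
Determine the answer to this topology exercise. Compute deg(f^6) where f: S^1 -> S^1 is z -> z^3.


deg(f) = 3. Degree is multiplicative: deg(f^6) = (deg f)^6.
deg(f^6) = (3)^6 = 729

729


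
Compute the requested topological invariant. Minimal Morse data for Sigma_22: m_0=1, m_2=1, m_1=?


A perfect Morse function has m_k = b_k.
For Sigma_22: b_0=1, b_1=2g=44, b_2=1.
Saddles m_1 = 2g = 44

44


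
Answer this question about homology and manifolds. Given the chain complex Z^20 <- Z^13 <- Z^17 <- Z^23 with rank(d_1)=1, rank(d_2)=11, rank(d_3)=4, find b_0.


rank H_k = rank(ker d_k) - rank(im d_{k+1}).
rank(ker d_0) = rank(C_0) - rank(d_0) = 20 - 0 = 20.
rank(im d_{0+1}) = 1.
rank H_0 = 20 - 1 = 19

19


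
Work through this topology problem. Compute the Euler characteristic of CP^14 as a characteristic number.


For any closed oriented manifold, <e(TM),[M]> = chi(M).
chi(CP^14) = 14+1 = 15

15


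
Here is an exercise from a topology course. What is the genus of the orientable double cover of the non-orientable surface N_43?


chi(N_43) = 2 - 43 = -41.
Double cover: chi(Sigma_g) = 2 * chi(N_43) = 2*(-41) = -82.
2 - 2g = -82, so g = (2 - (-82))/2 = 84/2 = 42

42


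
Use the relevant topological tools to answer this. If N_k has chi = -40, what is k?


chi = 2 - k for closed non-orientable surfaces with k crosscaps.
-40 = 2 - k
k = 2 - (-40) = 42

42


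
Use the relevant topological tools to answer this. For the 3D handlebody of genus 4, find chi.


A genus-g handlebody deformation retracts to a wedge of g circles.
chi(vee_g S^1) = 1 - g.
chi(H_4) = 1 - 4 = -3

-3


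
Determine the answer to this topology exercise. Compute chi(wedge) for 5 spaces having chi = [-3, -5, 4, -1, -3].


chi(A v B) = chi(A) + chi(B) - 1 (one point identified).
For 5 spaces: chi = (sum chi_i) - (5 - 1).
sum = -8; chi = -8 - 4 = -12

-12


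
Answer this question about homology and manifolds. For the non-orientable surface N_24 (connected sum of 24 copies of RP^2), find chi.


For a non-orientable closed surface with k crosscaps: chi = 2 - k.
Here k = 24.
chi = 2 - 24 = -22

-22


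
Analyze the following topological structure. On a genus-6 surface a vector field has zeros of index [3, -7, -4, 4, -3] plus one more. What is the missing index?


Poincare-Hopf: sum of indices = chi(M).
chi(Sigma_6) = 2 - 2*6 = -10.
Sum of known indices = -7.
x = chi - (sum known) = -10 - (-7) = -3

-3


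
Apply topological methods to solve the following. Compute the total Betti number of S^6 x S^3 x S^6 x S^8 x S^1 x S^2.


Total Betti number is multiplicative under products.
Each S^d (d>=1) has total Betti number 2.
There are 6 sphere factors.
Total = 2^6 = 64

64


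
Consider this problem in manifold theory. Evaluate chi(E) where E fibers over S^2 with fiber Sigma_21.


chi(S^2) = 2 (n even), chi(Sigma_21) = 2 - 2*21 = -40.
chi(E) = 2 * (-40) = -80

-80


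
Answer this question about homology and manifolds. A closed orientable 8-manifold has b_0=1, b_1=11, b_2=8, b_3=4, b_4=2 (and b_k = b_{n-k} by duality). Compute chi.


By Poincare duality b_k = b_{8-k}, so full Betti numbers: b_0=1, b_1=11, b_2=8, b_3=4, b_4=2, b_5=4, b_6=8, b_7=11, b_8=1.
chi = sum (-1)^k b_k = -10

-10


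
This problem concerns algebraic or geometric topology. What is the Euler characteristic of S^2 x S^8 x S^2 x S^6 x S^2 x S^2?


chi is multiplicative: chi(X x Y) = chi(X) chi(Y).
Each even-dim sphere has chi = 2. There are 6 factors.
chi = 2^6 = 64

64


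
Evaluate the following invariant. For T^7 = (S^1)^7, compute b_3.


By the Kunneth formula, b_k(T^n) = C(n,k).
b_3(T^7) = C(7,3).
C(7,3) = 7!/(3!*4!) = 35

35


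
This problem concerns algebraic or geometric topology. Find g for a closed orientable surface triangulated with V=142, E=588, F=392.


chi = V - E + F = 142 - 588 + 392 = -54
For orientable closed surface: chi = 2 - 2g, so g = (2 - chi)/2.
g = (2 - (-54)) / 2 = 56 / 2 = 28

28


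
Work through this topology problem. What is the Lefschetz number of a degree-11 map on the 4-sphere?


On S^4: L(f) = tr(f_0*) + (-1)^4 tr(f_4*) = 1 + (-1)^4 * deg(f).
L(f) = 1 + (-1)^4 * 11 = 1 + 11 = 12

12


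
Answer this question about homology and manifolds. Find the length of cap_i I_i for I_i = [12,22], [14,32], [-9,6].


Intersection = [max(a_i), min(b_i)] = [14, 6].
Since 14 > 6, the intersection is empty.
Length = 0

0


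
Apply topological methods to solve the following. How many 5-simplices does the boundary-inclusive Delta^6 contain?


Delta^6 has 6+1 vertices. A 5-face is a choice of 5+1 vertices.
f_5 = C(6+1, 5+1) = C(7,6) = 7

7


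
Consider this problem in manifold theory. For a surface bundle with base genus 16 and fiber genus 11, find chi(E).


For a fiber bundle F -> E -> B (with CW structure): chi(E) = chi(B) * chi(F).
chi(Sigma_16) = -30, chi(Sigma_11) = -20.
chi(E) = (-30) * (-20) = 600

600


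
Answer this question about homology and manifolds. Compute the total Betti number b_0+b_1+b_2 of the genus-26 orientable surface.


For Sigma_26: b_0 = 1, b_1 = 2g = 52, b_2 = 1.
Total = 1 + 52 + 1 = 54

54


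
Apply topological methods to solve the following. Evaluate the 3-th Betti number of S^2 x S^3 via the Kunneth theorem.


Each S^d has Poincare polynomial 1 + t^d.
The product S^2 x S^3 has Poincare polynomial prod(1+t^d_i).
Expanding: b_0=1, b_2=1, b_3=1, b_5=1.
b_3 = 1

1


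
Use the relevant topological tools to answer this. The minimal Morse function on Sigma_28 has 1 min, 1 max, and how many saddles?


A perfect Morse function has m_k = b_k.
For Sigma_28: b_0=1, b_1=2g=56, b_2=1.
Saddles m_1 = 2g = 56

56


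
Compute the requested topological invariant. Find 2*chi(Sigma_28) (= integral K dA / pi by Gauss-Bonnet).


Gauss-Bonnet: integral K dA = 2*pi*chi(M).
chi(Sigma_28) = 2 - 2*28 = -54.
(integral K dA)/pi = 2*chi = 2*(-54) = -108

-108


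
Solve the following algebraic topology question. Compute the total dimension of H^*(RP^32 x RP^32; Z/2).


dim H^*(RP^n; Z/2) = n+1 (one Z/2 in each degree 0..n).
Total Betti number is multiplicative.
Total = (32+1) * (32+1) = 33 * 33 = 1089

1089


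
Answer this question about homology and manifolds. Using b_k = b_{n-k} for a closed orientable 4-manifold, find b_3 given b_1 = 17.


Poincare duality for closed orientable n-manifolds: b_k = b_{n-k}.
Here n = 4, so b_3 = b_1 = 17

17


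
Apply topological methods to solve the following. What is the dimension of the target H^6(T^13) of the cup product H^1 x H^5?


Cup product: H^p x H^q -> H^{p+q}; here p+q = 1+5 = 6.
rank H^k(T^n) = C(n,k).
C(13,6) = 1716

1716


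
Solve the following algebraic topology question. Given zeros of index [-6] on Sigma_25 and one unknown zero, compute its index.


Poincare-Hopf: sum of indices = chi(M).
chi(Sigma_25) = 2 - 2*25 = -48.
Sum of known indices = -6.
x = chi - (sum known) = -48 - (-6) = -42

-42


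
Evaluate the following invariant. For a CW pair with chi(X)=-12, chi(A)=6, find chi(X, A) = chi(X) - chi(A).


Relative Euler characteristic: chi(X, A) = chi(X) - chi(A).
= -12 - (6) = -18

-18


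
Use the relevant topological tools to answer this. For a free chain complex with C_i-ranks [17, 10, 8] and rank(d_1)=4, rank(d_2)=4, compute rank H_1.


rank H_k = rank(ker d_k) - rank(im d_{k+1}).
rank(ker d_1) = rank(C_1) - rank(d_1) = 10 - 4 = 6.
rank(im d_{1+1}) = 4.
rank H_1 = 6 - 4 = 2

2


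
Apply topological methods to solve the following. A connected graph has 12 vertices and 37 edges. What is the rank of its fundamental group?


For a connected graph: rank(pi_1) = b_1 = E - V + 1 = 1 - chi.
chi = V - E = 12 - 37 = -25.
rank = 1 - (-25) = 37 - 12 + 1 = 26

26


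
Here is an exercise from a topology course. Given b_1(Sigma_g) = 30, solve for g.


For a closed orientable surface: b_1 = 2g.
30 = 2g
g = 30 / 2 = 15

15


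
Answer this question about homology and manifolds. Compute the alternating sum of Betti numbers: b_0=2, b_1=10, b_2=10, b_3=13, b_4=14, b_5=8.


chi = sum_k (-1)^k b_k.
= (2) + (-10) + (10) + (-13) + (14) + (-8)
= -5

-5


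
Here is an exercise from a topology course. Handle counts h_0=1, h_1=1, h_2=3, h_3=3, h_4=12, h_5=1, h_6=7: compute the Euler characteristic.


Handles of index k contribute (-1)^k to chi (same as CW cells).
chi = (1) + (-1) + (3) + (-3) + (12) + (-1) + (7) = 18

18


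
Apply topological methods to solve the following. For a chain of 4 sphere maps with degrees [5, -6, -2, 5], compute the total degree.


Degree is multiplicative: deg(composition) = product of degrees.
= (5) * (-6) * (-2) * (5) = 300

300


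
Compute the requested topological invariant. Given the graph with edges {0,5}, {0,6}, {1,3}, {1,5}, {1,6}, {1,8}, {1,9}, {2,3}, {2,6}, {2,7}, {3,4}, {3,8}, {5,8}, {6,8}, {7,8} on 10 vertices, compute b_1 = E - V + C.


b_1 = E - V + (number of components).
E = 15, V = 10, components = 1.
b_1 = 15 - 10 + 1 = 6

6


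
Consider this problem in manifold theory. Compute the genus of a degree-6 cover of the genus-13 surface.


For an n-sheeted cover: chi(E) = n * chi(B).
chi(Sigma_13) = 2 - 2*13 = -24.
chi(E) = 6 * (-24) = -144.
genus(E) = (2 - chi(E))/2 = (2 - (-144))/2 = 146/2 = 73

73


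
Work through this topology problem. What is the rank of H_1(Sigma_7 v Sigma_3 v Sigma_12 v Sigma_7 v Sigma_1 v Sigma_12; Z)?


For a wedge X v Y: reduced H_k(X v Y) = H_k(X) + H_k(Y).
Each Sigma_g contributes b_1 = 2g.
b_1 = 14 + 6 + 24 + 14 + 2 + 24 = 84

84


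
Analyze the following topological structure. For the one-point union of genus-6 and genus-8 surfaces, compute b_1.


For a wedge: H_1(A v B) = H_1(A) + H_1(B).
b_1(Sigma_6) = 12, b_1(Sigma_8) = 16.
b_1 = 12 + 16 = 28

28


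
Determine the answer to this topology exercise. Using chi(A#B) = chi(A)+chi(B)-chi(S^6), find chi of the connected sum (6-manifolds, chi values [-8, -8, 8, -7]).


For n-manifolds: chi(A#B) = chi(A) + chi(B) - chi(S^6).
chi(S^6) = 1 + (-1)^6 = 2.
chi(#) = (sum chi_i) - (4-1)*chi(S^6) = -15 - 3*2 = -21

-21


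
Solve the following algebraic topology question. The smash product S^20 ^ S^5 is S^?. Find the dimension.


S^m ^ S^n = S^{m+n}.
k = 20 + 5 = 25

25


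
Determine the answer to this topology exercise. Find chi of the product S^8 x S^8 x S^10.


chi is multiplicative: chi(X x Y) = chi(X) chi(Y).
Each even-dim sphere has chi = 2. There are 3 factors.
chi = 2^3 = 8

8


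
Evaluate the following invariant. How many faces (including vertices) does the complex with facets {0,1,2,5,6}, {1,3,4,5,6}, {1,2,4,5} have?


Each maximal simplex on m vertices has 2^m - 1 nonempty faces.
Take the union (dedupe shared faces).
Total distinct faces = 59

59


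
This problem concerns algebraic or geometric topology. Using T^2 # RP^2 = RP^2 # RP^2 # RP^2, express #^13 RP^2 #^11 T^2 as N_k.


Since a >= 1, the sum is non-orientable; each T^2 can be replaced by RP^2 # RP^2 (since T^2#RP^2 = 3RP^2).
Total crosscaps k = 13 + 2*11 = 35.
Check via chi: chi = 13*1 + 11*0 - (13+11-1)*2 = -33 = 2 - k = -33. Consistent.

35


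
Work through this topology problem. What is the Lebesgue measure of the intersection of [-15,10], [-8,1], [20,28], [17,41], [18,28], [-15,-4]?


Intersection = [max(a_i), min(b_i)] = [20, -4].
Since 20 > -4, the intersection is empty.
Length = 0

0
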